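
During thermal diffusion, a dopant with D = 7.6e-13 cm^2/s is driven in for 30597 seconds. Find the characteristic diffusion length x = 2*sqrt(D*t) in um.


Step 1: Compute D*t = 7.6e-13 * 30597 = 2.325372e-08 cm^2
Step 2: sqrt(D*t) = 1.5249e-04 cm
Step 3: x = 2 * 1.5249e-04 cm = 3.0498e-04 cm
Step 4: Convert to um (1 cm = 1e4 um): x = 3.05 um


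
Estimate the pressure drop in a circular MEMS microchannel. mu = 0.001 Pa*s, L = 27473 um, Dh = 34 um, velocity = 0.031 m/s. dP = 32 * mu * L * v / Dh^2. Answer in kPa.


Step 1: Convert to SI: L = 27473e-6 m, Dh = 34e-6 m
Step 2: dP = 32 * 0.001 * 27473e-6 * 0.031 / (34e-6)^2
Step 3: dP = 23575.45 Pa
Step 4: Convert to kPa: dP = 23.58 kPa


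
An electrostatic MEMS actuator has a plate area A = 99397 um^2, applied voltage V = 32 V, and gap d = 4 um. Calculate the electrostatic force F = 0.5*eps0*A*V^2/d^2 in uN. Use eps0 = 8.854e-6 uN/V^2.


Step 1: Identify parameters.
eps0 = 8.854e-6 uN/V^2, A = 99397 um^2, V = 32 V, d = 4 um
Step 2: Compute V^2 = 32^2 = 1024
Step 3: Compute d^2 = 4^2 = 16
Step 4: F = 0.5 * 8.854e-6 * 99397 * 1024 / 16
F = 28.162 uN


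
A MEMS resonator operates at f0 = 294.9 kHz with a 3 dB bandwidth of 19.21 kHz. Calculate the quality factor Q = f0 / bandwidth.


Step 1: Q = f0 / bandwidth
Step 2: Q = 294.9 / 19.21
Q = 15.4


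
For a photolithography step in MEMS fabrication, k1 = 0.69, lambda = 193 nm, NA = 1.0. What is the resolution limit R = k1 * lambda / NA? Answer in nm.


Step 1: Identify values: k1 = 0.69, lambda = 193 nm, NA = 1.0
Step 2: R = k1 * lambda / NA
R = 0.69 * 193 / 1.0
R = 133.2 nm


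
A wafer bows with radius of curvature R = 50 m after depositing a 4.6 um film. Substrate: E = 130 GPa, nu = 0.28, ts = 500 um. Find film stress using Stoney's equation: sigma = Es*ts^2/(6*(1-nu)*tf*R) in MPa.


Step 1: Compute numerator: Es * ts^2 = 130 * 500^2 = 32500000 (GPa*um^2)
Step 2: Compute denominator (R in um): 6*(1-nu)*tf*R = 6*0.72*4.6*50e6 = 993600000.0 (um^2)
Step 3: sigma (GPa) = 32500000 / 993600000.0 = 3.2709e-02 GPa
Step 4: Convert to MPa (x1000): sigma = 32.7 MPa


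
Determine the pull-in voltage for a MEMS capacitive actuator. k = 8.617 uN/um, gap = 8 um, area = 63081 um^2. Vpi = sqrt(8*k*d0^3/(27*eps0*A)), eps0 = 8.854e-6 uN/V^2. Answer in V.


Step 1: Compute numerator: 8 * k * d0^3 = 8 * 8.617 * 8^3 = 35295.232
Step 2: Compute denominator: 27 * eps0 * A = 27 * 8.854e-6 * 63081 = 15.080018
Step 3: Vpi = sqrt(35295.232 / 15.080018)
Vpi = 48.38 V


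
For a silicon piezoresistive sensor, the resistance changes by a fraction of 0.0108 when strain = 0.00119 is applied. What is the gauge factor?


Step 1: Identify values.
dR/R = 0.0108, strain = 0.00119
Step 2: GF = (dR/R) / strain = 0.0108 / 0.00119
GF = 9.1


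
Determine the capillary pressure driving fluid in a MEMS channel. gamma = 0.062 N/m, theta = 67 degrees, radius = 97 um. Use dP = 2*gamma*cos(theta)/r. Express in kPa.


Step 1: cos(67 deg) = 0.3907
Step 2: Convert r to m: r = 97e-6 m
Step 3: dP = 2 * 0.062 * 0.3907 / 97e-6 = 499.5 Pa
Step 4: Convert Pa to kPa (divide by 1000).
dP = 0.5 kPa


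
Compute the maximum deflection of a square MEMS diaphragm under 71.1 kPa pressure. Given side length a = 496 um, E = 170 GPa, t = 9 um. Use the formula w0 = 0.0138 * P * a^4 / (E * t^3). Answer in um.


Step 1: Convert pressure to compatible units (E is in GPa, so P in GPa).
P = 71.1 kPa = 71.1e-6 GPa
Step 2: Compute numerator: 0.0138 * P * a^4.
a^4 = 496^4 = 60523872256
numerator = 0.0138 * 71.1e-6 * 60523872256 = 5.93848e+04
Step 3: Compute denominator: E * t^3 = 170 * 9^3 = 123930
Step 4: w0 = numerator / denominator = 5.93848e+04 / 123930 = 0.4792 um


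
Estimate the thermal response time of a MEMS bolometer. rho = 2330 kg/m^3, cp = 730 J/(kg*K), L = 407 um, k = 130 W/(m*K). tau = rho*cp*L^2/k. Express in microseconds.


Step 1: Convert L to m: L = 407e-6 m
Step 2: L^2 = (407e-6)^2 = 1.65649e-07 m^2
Step 3: tau = 2330 * 730 * 1.65649e-07 / 130 = 2.16732603e-03 s
Step 4: Convert to microseconds (multiply by 1e6).
tau = 2167.326 us


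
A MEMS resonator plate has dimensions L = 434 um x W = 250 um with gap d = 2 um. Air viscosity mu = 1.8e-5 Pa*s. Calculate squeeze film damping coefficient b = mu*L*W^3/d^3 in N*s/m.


Step 1: Convert to SI.
L = 434e-6 m, W = 250e-6 m, d = 2e-6 m
Step 2: W^3 = (250e-6)^3 = 1.56e-11 m^3
Step 3: d^3 = (2e-6)^3 = 8.00e-18 m^3
Step 4: b = 1.8e-5 * 434e-6 * 1.56e-11 / 8.00e-18
b = 1.53e-02 N*s/m


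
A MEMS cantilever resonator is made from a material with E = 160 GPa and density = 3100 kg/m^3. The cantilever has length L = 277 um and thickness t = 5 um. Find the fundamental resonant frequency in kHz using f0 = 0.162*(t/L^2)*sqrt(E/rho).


Step 1: Convert units to SI.
t_SI = 5e-6 m, L_SI = 277e-6 m
Step 2: Calculate sqrt(E/rho).
sqrt(160e9 / 3100) = 7184.21 m/s
Step 3: Compute f0.
f0 = 0.162 * 5e-6 / (277e-6)^2 * 7184.21 = 75841.1 Hz = 75.84 kHz


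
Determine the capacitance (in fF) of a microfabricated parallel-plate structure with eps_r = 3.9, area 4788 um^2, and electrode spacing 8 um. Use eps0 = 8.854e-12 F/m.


Step 1: Convert area to m^2: A = 4788e-12 m^2
Step 2: Convert gap to m: d = 8e-6 m
Step 3: C = eps0 * eps_r * A / d
C = 8.854e-12 * 3.9 * 4788e-12 / 8e-6
Step 4: Convert to fF (multiply by 1e15).
C = 20.67 fF


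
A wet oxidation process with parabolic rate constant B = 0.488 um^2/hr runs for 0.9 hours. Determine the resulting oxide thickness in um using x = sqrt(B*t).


Step 1: Compute B*t = 0.488 * 0.9 = 0.4392
Step 2: x = sqrt(0.4392)
x = 0.663 um


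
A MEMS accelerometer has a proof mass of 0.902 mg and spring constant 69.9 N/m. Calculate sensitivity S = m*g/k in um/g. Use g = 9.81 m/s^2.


Step 1: Convert mass: m = 0.902 mg = 9.02e-07 kg
Step 2: S = m * g / k = 9.02e-07 * 9.81 / 69.9
Step 3: S = 1.27e-07 m/g
Step 4: Convert to um/g: S = 0.127 um/g


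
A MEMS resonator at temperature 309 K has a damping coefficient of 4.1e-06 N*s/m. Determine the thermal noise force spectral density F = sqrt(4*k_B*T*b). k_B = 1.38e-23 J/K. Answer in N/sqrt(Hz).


Step 1: Compute 4 * k_B * T * b
= 4 * 1.38e-23 * 309 * 4.1e-06
= 6.9933e-26 N^2/Hz
Step 2: F_noise = sqrt(6.9933e-26)
F_noise = 2.64e-13 N/sqrt(Hz)


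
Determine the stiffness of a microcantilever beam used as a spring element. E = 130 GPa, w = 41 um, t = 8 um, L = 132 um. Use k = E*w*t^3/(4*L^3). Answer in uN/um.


Step 1: Convert E to consistent units (1 GPa = 1000 uN/um^2).
E = 130 GPa = 130000 uN/um^2
Step 2: Compute t^3 = 8^3 = 512
Step 3: Compute L^3 = 132^3 = 2299968
Step 4: k = 130000 * 41 * 512 / (4 * 2299968)
k = 296.6302 uN/um


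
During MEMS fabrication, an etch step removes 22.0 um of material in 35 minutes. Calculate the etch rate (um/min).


Step 1: Etch rate = depth / time
Step 2: rate = 22.0 / 35
rate = 0.629 um/min


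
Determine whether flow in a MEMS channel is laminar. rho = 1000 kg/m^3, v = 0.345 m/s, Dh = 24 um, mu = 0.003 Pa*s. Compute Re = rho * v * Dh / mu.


Step 1: Convert Dh to meters: Dh = 24e-6 m
Step 2: Re = rho * v * Dh / mu
Re = 1000 * 0.345 * 24e-6 / 0.003
Re = 2.76
Since Re = 2.76 is below ~2300, the flow is laminar.


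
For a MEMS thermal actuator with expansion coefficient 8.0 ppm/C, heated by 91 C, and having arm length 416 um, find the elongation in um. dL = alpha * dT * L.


Step 1: Convert CTE: alpha = 8.0 ppm/C = 8.0e-6 /C
Step 2: dL = 8.0e-6 * 91 * 416
dL = 0.3028 um


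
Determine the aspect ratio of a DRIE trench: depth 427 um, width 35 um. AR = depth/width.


Step 1: AR = depth / width
Step 2: AR = 427 / 35
AR = 12.2


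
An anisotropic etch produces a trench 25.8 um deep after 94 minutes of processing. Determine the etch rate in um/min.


Step 1: Etch rate = depth / time
Step 2: rate = 25.8 / 94
rate = 0.274 um/min


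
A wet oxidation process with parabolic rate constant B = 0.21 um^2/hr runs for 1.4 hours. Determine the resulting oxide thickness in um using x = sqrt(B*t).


Step 1: Compute B*t = 0.21 * 1.4 = 0.294
Step 2: x = sqrt(0.294)
x = 0.542 um


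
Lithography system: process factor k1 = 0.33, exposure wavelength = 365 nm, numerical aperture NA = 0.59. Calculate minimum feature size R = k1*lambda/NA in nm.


Step 1: Identify values: k1 = 0.33, lambda = 365 nm, NA = 0.59
Step 2: R = k1 * lambda / NA
R = 0.33 * 365 / 0.59
R = 204.2 nm


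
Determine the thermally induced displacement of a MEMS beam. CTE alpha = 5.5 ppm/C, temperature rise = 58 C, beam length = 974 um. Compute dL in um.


Step 1: Convert CTE: alpha = 5.5 ppm/C = 5.5e-6 /C
Step 2: dL = 5.5e-6 * 58 * 974
dL = 0.3107 um


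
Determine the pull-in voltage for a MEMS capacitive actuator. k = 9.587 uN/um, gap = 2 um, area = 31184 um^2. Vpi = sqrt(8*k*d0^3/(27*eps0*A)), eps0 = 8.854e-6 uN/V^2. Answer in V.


Step 1: Compute numerator: 8 * k * d0^3 = 8 * 9.587 * 2^3 = 613.568
Step 2: Compute denominator: 27 * eps0 * A = 27 * 8.854e-6 * 31184 = 7.454785
Step 3: Vpi = sqrt(613.568 / 7.454785)
Vpi = 9.07 V


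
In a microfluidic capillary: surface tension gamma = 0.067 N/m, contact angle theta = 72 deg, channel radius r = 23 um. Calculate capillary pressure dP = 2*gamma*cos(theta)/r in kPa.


Step 1: cos(72 deg) = 0.309
Step 2: Convert r to m: r = 23e-6 m
Step 3: dP = 2 * 0.067 * 0.309 / 23e-6 = 1800.3 Pa
Step 4: Convert Pa to kPa (divide by 1000).
dP = 1.8 kPa


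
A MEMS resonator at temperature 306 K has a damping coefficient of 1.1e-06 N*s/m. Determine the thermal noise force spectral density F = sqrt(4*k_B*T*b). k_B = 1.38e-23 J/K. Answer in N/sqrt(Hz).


Step 1: Compute 4 * k_B * T * b
= 4 * 1.38e-23 * 306 * 1.1e-06
= 1.8580e-26 N^2/Hz
Step 2: F_noise = sqrt(1.8580e-26)
F_noise = 1.36e-13 N/sqrt(Hz)


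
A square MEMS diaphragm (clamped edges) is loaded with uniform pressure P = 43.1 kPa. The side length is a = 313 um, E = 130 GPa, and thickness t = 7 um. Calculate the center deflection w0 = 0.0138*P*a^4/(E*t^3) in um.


Step 1: Convert pressure to compatible units (E is in GPa, so P in GPa).
P = 43.1 kPa = 43.1e-6 GPa
Step 2: Compute numerator: 0.0138 * P * a^4.
a^4 = 313^4 = 9597924961
numerator = 0.0138 * 43.1e-6 * 9597924961 = 5.7087e+03
Step 3: Compute denominator: E * t^3 = 130 * 7^3 = 44590
Step 4: w0 = numerator / denominator = 5.7087e+03 / 44590 = 0.128 um


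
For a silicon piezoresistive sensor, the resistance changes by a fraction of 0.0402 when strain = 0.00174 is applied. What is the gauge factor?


Step 1: Identify values.
dR/R = 0.0402, strain = 0.00174
Step 2: GF = (dR/R) / strain = 0.0402 / 0.00174
GF = 23.1


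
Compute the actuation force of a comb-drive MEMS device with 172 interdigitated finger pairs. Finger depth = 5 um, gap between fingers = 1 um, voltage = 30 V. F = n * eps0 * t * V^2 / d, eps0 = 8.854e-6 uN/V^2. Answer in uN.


Step 1: Parameters: n=172, eps0=8.854e-6 uN/V^2, t=5 um, V=30 V, d=1 um
Step 2: V^2 = 900
Step 3: F = 172 * 8.854e-6 * 5 * 900 / 1
F = 6.853 uN


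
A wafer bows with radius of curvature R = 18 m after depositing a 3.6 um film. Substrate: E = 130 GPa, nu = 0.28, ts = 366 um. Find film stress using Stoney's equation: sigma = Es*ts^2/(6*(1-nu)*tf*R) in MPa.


Step 1: Compute numerator: Es * ts^2 = 130 * 366^2 = 17414280 (GPa*um^2)
Step 2: Compute denominator (R in um): 6*(1-nu)*tf*R = 6*0.72*3.6*18e6 = 279936000.0 (um^2)
Step 3: sigma (GPa) = 17414280 / 279936000.0 = 6.2208e-02 GPa
Step 4: Convert to MPa (x1000): sigma = 62.2 MPa


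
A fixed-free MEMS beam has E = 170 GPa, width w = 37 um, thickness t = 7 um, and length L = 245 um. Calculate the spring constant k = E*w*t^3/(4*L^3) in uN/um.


Step 1: Convert E to consistent units (1 GPa = 1000 uN/um^2).
E = 170 GPa = 170000 uN/um^2
Step 2: Compute t^3 = 7^3 = 343
Step 3: Compute L^3 = 245^3 = 14706125
Step 4: k = 170000 * 37 * 343 / (4 * 14706125)
k = 36.6764 uN/um


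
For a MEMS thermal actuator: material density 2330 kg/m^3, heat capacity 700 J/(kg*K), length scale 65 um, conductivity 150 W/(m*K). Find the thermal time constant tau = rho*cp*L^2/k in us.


Step 1: Convert L to m: L = 65e-6 m
Step 2: L^2 = (65e-6)^2 = 4.225e-09 m^2
Step 3: tau = 2330 * 700 * 4.225e-09 / 150 = 4.59398e-05 s
Step 4: Convert to microseconds (multiply by 1e6).
tau = 45.94 us


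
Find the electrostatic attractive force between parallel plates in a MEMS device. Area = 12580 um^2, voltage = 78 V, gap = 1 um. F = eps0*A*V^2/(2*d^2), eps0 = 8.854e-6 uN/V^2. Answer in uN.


Step 1: Identify parameters.
eps0 = 8.854e-6 uN/V^2, A = 12580 um^2, V = 78 V, d = 1 um
Step 2: Compute V^2 = 78^2 = 6084
Step 3: Compute d^2 = 1^2 = 1
Step 4: F = 0.5 * 8.854e-6 * 12580 * 6084 / 1
F = 338.828 uN


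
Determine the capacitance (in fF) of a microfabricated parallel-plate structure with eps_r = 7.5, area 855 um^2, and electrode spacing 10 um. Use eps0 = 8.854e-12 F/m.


Step 1: Convert area to m^2: A = 855e-12 m^2
Step 2: Convert gap to m: d = 10e-6 m
Step 3: C = eps0 * eps_r * A / d
C = 8.854e-12 * 7.5 * 855e-12 / 10e-6
Step 4: Convert to fF (multiply by 1e15).
C = 5.68 fF


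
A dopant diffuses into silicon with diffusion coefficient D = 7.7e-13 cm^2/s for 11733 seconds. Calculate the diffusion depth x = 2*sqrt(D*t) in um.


Step 1: Compute D*t = 7.7e-13 * 11733 = 9.03441e-09 cm^2
Step 2: sqrt(D*t) = 9.50495e-05 cm
Step 3: x = 2 * 9.50495e-05 cm = 1.90099e-04 cm
Step 4: Convert to um (1 cm = 1e4 um): x = 1.901 um


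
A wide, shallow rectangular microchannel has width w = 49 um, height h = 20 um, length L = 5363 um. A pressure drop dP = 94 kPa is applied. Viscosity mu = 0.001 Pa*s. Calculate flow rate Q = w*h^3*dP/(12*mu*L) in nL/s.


Step 1: Convert all dimensions to SI (meters).
w = 49e-6 m, h = 20e-6 m, L = 5363e-6 m, dP = 94e3 Pa
Step 2: Q = w * h^3 * dP / (12 * mu * L)
Q = 49e-6 * (20e-6)^3 * 94e3 / (12 * 0.001 * 5363e-6) = 5.7256511e-10 m^3/s
Step 3: Convert Q from m^3/s to nL/s (1 m^3 = 1e12 nL, so multiply by 1e12).
Q = 572.565 nL/s


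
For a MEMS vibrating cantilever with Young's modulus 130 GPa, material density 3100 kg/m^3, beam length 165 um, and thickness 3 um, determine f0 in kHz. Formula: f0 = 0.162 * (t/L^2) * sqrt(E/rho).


Step 1: Convert units to SI.
t_SI = 3e-6 m, L_SI = 165e-6 m
Step 2: Calculate sqrt(E/rho).
sqrt(130e9 / 3100) = 6475.76 m/s
Step 3: Compute f0.
f0 = 0.162 * 3e-6 / (165e-6)^2 * 6475.76 = 115600.3 Hz = 115.6 kHz


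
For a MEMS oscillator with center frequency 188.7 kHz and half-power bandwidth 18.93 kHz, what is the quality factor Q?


Step 1: Q = f0 / bandwidth
Step 2: Q = 188.7 / 18.93
Q = 10.0


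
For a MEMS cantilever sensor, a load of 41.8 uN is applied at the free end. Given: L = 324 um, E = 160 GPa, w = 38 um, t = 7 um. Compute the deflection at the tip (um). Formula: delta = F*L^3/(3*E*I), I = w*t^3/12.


Step 1: Calculate the second moment of area.
I = w * t^3 / 12 = 38 * 7^3 / 12 = 1086.1667 um^4
Step 2: Convert E to consistent units (1 GPa = 1000 uN/um^2).
E = 160 GPa = 160000 uN/um^2
Step 3: Calculate tip deflection.
delta = F * L^3 / (3 * E * I)
delta = 41.8 * 324^3 / (3 * 160000 * 1086.1667)
delta = 2.7269 um


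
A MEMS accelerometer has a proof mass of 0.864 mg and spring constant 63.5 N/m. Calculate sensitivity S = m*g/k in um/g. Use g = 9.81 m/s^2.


Step 1: Convert mass: m = 0.864 mg = 8.64e-07 kg
Step 2: S = m * g / k = 8.64e-07 * 9.81 / 63.5
Step 3: S = 1.33e-07 m/g
Step 4: Convert to um/g: S = 0.133 um/g


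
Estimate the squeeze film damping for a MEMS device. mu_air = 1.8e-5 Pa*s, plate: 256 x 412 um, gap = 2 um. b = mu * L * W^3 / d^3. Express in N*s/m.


Step 1: Convert to SI.
L = 256e-6 m, W = 412e-6 m, d = 2e-6 m
Step 2: W^3 = (412e-6)^3 = 6.99e-11 m^3
Step 3: d^3 = (2e-6)^3 = 8.00e-18 m^3
Step 4: b = 1.8e-5 * 256e-6 * 6.99e-11 / 8.00e-18
b = 4.03e-02 N*s/m


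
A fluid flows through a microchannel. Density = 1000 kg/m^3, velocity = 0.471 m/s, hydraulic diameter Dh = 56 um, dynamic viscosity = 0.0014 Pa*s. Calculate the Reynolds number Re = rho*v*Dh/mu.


Step 1: Convert Dh to meters: Dh = 56e-6 m
Step 2: Re = rho * v * Dh / mu
Re = 1000 * 0.471 * 56e-6 / 0.0014
Re = 18.84


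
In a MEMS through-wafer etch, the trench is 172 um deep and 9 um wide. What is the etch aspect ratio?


Step 1: AR = depth / width
Step 2: AR = 172 / 9
AR = 19.1


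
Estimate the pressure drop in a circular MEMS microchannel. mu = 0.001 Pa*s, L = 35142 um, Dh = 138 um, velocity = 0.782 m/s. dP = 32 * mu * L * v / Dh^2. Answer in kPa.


Step 1: Convert to SI: L = 35142e-6 m, Dh = 138e-6 m
Step 2: dP = 32 * 0.001 * 35142e-6 * 0.782 / (138e-6)^2
Step 3: dP = 46176.93 Pa
Step 4: Convert to kPa: dP = 46.18 kPa


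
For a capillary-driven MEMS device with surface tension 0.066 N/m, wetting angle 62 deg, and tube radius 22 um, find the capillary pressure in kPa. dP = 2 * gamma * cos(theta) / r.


Step 1: cos(62 deg) = 0.4695
Step 2: Convert r to m: r = 22e-6 m
Step 3: dP = 2 * 0.066 * 0.4695 / 22e-6 = 2817.0 Pa
Step 4: Convert Pa to kPa (divide by 1000).
dP = 2.82 kPa


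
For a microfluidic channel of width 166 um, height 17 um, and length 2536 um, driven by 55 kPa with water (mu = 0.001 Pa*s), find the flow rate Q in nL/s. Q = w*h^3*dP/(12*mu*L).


Step 1: Convert all dimensions to SI (meters).
w = 166e-6 m, h = 17e-6 m, L = 2536e-6 m, dP = 55e3 Pa
Step 2: Q = w * h^3 * dP / (12 * mu * L)
Q = 166e-6 * (17e-6)^3 * 55e3 / (12 * 0.001 * 2536e-6) = 1.47396458e-09 m^3/s
Step 3: Convert Q from m^3/s to nL/s (1 m^3 = 1e12 nL, so multiply by 1e12).
Q = 1473.965 nL/s


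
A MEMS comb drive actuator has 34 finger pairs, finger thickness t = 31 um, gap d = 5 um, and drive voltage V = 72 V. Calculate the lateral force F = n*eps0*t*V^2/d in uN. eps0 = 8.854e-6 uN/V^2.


Step 1: Parameters: n=34, eps0=8.854e-6 uN/V^2, t=31 um, V=72 V, d=5 um
Step 2: V^2 = 5184
Step 3: F = 34 * 8.854e-6 * 31 * 5184 / 5
F = 9.676 uN


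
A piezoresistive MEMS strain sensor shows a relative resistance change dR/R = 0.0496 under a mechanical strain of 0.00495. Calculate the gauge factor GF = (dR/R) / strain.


Step 1: Identify values.
dR/R = 0.0496, strain = 0.00495
Step 2: GF = (dR/R) / strain = 0.0496 / 0.00495
GF = 10.0


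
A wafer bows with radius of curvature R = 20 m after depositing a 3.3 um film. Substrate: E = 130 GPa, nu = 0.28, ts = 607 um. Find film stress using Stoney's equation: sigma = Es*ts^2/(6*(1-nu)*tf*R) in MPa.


Step 1: Compute numerator: Es * ts^2 = 130 * 607^2 = 47898370 (GPa*um^2)
Step 2: Compute denominator (R in um): 6*(1-nu)*tf*R = 6*0.72*3.3*20e6 = 285120000.0 (um^2)
Step 3: sigma (GPa) = 47898370 / 285120000.0 = 1.67994e-01 GPa
Step 4: Convert to MPa (x1000): sigma = 168.0 MPa


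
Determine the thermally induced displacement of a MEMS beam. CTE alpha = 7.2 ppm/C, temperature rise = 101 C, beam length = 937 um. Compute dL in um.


Step 1: Convert CTE: alpha = 7.2 ppm/C = 7.2e-6 /C
Step 2: dL = 7.2e-6 * 101 * 937
dL = 0.6814 um


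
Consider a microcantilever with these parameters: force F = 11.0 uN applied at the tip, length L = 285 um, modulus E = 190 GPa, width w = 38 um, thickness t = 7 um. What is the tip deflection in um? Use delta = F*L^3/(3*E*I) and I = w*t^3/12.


Step 1: Calculate the second moment of area.
I = w * t^3 / 12 = 38 * 7^3 / 12 = 1086.1667 um^4
Step 2: Convert E to consistent units (1 GPa = 1000 uN/um^2).
E = 190 GPa = 190000 uN/um^2
Step 3: Calculate tip deflection.
delta = F * L^3 / (3 * E * I)
delta = 11.0 * 285^3 / (3 * 190000 * 1086.1667)
delta = 0.4113 um


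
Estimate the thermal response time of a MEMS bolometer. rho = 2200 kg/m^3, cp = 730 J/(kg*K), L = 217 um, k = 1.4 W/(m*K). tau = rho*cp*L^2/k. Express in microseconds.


Step 1: Convert L to m: L = 217e-6 m
Step 2: L^2 = (217e-6)^2 = 4.7089e-08 m^2
Step 3: tau = 2200 * 730 * 4.7089e-08 / 1.4 = 5.401781e-02 s
Step 4: Convert to microseconds (multiply by 1e6).
tau = 54017.81 us


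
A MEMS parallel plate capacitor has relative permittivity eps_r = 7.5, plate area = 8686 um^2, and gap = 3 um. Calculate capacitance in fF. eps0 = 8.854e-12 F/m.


Step 1: Convert area to m^2: A = 8686e-12 m^2
Step 2: Convert gap to m: d = 3e-6 m
Step 3: C = eps0 * eps_r * A / d
C = 8.854e-12 * 7.5 * 8686e-12 / 3e-6
Step 4: Convert to fF (multiply by 1e15).
C = 192.26 fF


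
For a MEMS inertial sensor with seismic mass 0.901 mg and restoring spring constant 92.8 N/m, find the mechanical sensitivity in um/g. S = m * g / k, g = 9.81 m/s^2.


Step 1: Convert mass: m = 0.901 mg = 9.01e-07 kg
Step 2: S = m * g / k = 9.01e-07 * 9.81 / 92.8
Step 3: S = 9.52e-08 m/g
Step 4: Convert to um/g: S = 0.095 um/g


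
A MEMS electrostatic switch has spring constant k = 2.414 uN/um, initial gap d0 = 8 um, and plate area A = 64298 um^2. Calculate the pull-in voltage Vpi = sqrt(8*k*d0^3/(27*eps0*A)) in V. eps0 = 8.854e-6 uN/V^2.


Step 1: Compute numerator: 8 * k * d0^3 = 8 * 2.414 * 8^3 = 9887.744
Step 2: Compute denominator: 27 * eps0 * A = 27 * 8.854e-6 * 64298 = 15.370951
Step 3: Vpi = sqrt(9887.744 / 15.370951)
Vpi = 25.36 V


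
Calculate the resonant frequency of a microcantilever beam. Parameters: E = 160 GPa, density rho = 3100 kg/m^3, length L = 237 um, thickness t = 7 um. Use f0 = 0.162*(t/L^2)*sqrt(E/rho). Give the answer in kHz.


Step 1: Convert units to SI.
t_SI = 7e-6 m, L_SI = 237e-6 m
Step 2: Calculate sqrt(E/rho).
sqrt(160e9 / 3100) = 7184.21 m/s
Step 3: Compute f0.
f0 = 0.162 * 7e-6 / (237e-6)^2 * 7184.21 = 145042.5 Hz = 145.04 kHz


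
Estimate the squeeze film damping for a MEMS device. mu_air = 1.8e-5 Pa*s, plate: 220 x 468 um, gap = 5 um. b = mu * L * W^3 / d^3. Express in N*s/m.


Step 1: Convert to SI.
L = 220e-6 m, W = 468e-6 m, d = 5e-6 m
Step 2: W^3 = (468e-6)^3 = 1.03e-10 m^3
Step 3: d^3 = (5e-6)^3 = 1.25e-16 m^3
Step 4: b = 1.8e-5 * 220e-6 * 1.03e-10 / 1.25e-16
b = 3.25e-03 N*s/m


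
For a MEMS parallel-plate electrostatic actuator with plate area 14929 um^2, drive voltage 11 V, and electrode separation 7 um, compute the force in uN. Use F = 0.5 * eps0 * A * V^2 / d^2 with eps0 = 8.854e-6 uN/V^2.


Step 1: Identify parameters.
eps0 = 8.854e-6 uN/V^2, A = 14929 um^2, V = 11 V, d = 7 um
Step 2: Compute V^2 = 11^2 = 121
Step 3: Compute d^2 = 7^2 = 49
Step 4: F = 0.5 * 8.854e-6 * 14929 * 121 / 49
F = 0.163 uN


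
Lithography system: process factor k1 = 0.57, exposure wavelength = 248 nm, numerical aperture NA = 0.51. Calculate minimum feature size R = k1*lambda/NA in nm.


Step 1: Identify values: k1 = 0.57, lambda = 248 nm, NA = 0.51
Step 2: R = k1 * lambda / NA
R = 0.57 * 248 / 0.51
R = 277.2 nm


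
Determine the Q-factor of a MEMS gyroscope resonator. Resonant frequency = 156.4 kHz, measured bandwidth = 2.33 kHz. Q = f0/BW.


Step 1: Q = f0 / bandwidth
Step 2: Q = 156.4 / 2.33
Q = 67.1


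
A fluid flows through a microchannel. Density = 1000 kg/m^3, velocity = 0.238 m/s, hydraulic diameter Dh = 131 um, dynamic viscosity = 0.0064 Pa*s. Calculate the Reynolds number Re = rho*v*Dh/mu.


Step 1: Convert Dh to meters: Dh = 131e-6 m
Step 2: Re = rho * v * Dh / mu
Re = 1000 * 0.238 * 131e-6 / 0.0064
Re = 4.872


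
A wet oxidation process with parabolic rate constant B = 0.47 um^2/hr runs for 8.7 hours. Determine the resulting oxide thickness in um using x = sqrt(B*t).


Step 1: Compute B*t = 0.47 * 8.7 = 4.089
Step 2: x = sqrt(4.089)
x = 2.022 um


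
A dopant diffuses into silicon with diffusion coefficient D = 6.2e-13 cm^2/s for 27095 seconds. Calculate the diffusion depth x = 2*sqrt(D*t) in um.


Step 1: Compute D*t = 6.2e-13 * 27095 = 1.67989e-08 cm^2
Step 2: sqrt(D*t) = 1.29611e-04 cm
Step 3: x = 2 * 1.29611e-04 cm = 2.59222e-04 cm
Step 4: Convert to um (1 cm = 1e4 um): x = 2.592 um


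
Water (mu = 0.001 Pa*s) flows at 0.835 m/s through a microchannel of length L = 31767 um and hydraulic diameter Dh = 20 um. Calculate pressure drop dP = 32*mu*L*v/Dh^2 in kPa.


Step 1: Convert to SI: L = 31767e-6 m, Dh = 20e-6 m
Step 2: dP = 32 * 0.001 * 31767e-6 * 0.835 / (20e-6)^2
Step 3: dP = 2122035.60 Pa
Step 4: Convert to kPa: dP = 2122.04 kPa


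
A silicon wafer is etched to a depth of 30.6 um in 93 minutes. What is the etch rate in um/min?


Step 1: Etch rate = depth / time
Step 2: rate = 30.6 / 93
rate = 0.329 um/min


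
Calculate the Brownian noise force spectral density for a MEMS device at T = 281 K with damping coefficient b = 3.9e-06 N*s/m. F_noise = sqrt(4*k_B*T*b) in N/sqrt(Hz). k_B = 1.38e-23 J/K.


Step 1: Compute 4 * k_B * T * b
= 4 * 1.38e-23 * 281 * 3.9e-06
= 6.0494e-26 N^2/Hz
Step 2: F_noise = sqrt(6.0494e-26)
F_noise = 2.46e-13 N/sqrt(Hz)


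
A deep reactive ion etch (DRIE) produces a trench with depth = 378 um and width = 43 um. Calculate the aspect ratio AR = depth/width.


Step 1: AR = depth / width
Step 2: AR = 378 / 43
AR = 8.8


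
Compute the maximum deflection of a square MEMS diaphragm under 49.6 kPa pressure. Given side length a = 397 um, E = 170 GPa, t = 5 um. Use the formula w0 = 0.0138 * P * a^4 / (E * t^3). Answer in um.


Step 1: Convert pressure to compatible units (E is in GPa, so P in GPa).
P = 49.6 kPa = 49.6e-6 GPa
Step 2: Compute numerator: 0.0138 * P * a^4.
a^4 = 397^4 = 24840596881
numerator = 0.0138 * 49.6e-6 * 24840596881 = 1.70029e+04
Step 3: Compute denominator: E * t^3 = 170 * 5^3 = 21250
Step 4: w0 = numerator / denominator = 1.70029e+04 / 21250 = 0.8001 um


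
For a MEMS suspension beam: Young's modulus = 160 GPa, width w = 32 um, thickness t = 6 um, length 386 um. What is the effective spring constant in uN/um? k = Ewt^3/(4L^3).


Step 1: Convert E to consistent units (1 GPa = 1000 uN/um^2).
E = 160 GPa = 160000 uN/um^2
Step 2: Compute t^3 = 6^3 = 216
Step 3: Compute L^3 = 386^3 = 57512456
Step 4: k = 160000 * 32 * 216 / (4 * 57512456)
k = 4.8073 uN/um


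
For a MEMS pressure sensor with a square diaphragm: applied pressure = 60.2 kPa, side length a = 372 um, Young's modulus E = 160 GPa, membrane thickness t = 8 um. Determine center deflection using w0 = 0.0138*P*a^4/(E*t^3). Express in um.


Step 1: Convert pressure to compatible units (E is in GPa, so P in GPa).
P = 60.2 kPa = 60.2e-6 GPa
Step 2: Compute numerator: 0.0138 * P * a^4.
a^4 = 372^4 = 19150131456
numerator = 0.0138 * 60.2e-6 * 19150131456 = 1.59092e+04
Step 3: Compute denominator: E * t^3 = 160 * 8^3 = 81920
Step 4: w0 = numerator / denominator = 1.59092e+04 / 81920 = 0.1942 um


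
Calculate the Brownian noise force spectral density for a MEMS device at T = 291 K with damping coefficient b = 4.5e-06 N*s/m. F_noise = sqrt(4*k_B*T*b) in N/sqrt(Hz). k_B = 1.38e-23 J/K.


Step 1: Compute 4 * k_B * T * b
= 4 * 1.38e-23 * 291 * 4.5e-06
= 7.2284e-26 N^2/Hz
Step 2: F_noise = sqrt(7.2284e-26)
F_noise = 2.69e-13 N/sqrt(Hz)


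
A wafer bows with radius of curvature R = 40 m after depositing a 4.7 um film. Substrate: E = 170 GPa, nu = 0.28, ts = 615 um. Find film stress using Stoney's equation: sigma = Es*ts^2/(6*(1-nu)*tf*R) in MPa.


Step 1: Compute numerator: Es * ts^2 = 170 * 615^2 = 64298250 (GPa*um^2)
Step 2: Compute denominator (R in um): 6*(1-nu)*tf*R = 6*0.72*4.7*40e6 = 812160000.0 (um^2)
Step 3: sigma (GPa) = 64298250 / 812160000.0 = 7.9169e-02 GPa
Step 4: Convert to MPa (x1000): sigma = 79.2 MPa


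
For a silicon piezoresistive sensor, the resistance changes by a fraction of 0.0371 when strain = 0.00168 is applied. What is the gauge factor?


Step 1: Identify values.
dR/R = 0.0371, strain = 0.00168
Step 2: GF = (dR/R) / strain = 0.0371 / 0.00168
GF = 22.1


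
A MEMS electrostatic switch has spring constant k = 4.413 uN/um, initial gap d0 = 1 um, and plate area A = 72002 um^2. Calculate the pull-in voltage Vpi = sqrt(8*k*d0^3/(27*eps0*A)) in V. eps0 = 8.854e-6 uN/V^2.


Step 1: Compute numerator: 8 * k * d0^3 = 8 * 4.413 * 1^3 = 35.304
Step 2: Compute denominator: 27 * eps0 * A = 27 * 8.854e-6 * 72002 = 17.212654
Step 3: Vpi = sqrt(35.304 / 17.212654)
Vpi = 1.43 V


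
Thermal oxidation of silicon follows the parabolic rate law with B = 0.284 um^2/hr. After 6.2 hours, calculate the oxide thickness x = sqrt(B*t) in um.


Step 1: Compute B*t = 0.284 * 6.2 = 1.7608
Step 2: x = sqrt(1.7608)
x = 1.327 um


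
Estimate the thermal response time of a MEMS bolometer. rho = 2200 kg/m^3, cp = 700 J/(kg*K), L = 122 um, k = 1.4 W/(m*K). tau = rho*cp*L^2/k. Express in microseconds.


Step 1: Convert L to m: L = 122e-6 m
Step 2: L^2 = (122e-6)^2 = 1.4884e-08 m^2
Step 3: tau = 2200 * 700 * 1.4884e-08 / 1.4 = 1.63724e-02 s
Step 4: Convert to microseconds (multiply by 1e6).
tau = 16372.4 us


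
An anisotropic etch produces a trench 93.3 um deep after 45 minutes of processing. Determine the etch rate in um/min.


Step 1: Etch rate = depth / time
Step 2: rate = 93.3 / 45
rate = 2.073 um/min


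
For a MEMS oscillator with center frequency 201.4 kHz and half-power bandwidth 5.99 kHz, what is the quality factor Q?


Step 1: Q = f0 / bandwidth
Step 2: Q = 201.4 / 5.99
Q = 33.6


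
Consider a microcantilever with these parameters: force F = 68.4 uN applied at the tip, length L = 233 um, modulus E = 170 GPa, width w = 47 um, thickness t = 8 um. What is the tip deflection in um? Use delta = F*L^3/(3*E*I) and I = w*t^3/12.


Step 1: Calculate the second moment of area.
I = w * t^3 / 12 = 47 * 8^3 / 12 = 2005.3333 um^4
Step 2: Convert E to consistent units (1 GPa = 1000 uN/um^2).
E = 170 GPa = 170000 uN/um^2
Step 3: Calculate tip deflection.
delta = F * L^3 / (3 * E * I)
delta = 68.4 * 233^3 / (3 * 170000 * 2005.3333)
delta = 0.846 um


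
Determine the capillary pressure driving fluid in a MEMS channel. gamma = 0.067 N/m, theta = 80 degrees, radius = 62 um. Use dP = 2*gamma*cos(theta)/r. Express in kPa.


Step 1: cos(80 deg) = 0.1736
Step 2: Convert r to m: r = 62e-6 m
Step 3: dP = 2 * 0.067 * 0.1736 / 62e-6 = 375.2 Pa
Step 4: Convert Pa to kPa (divide by 1000).
dP = 0.38 kPa


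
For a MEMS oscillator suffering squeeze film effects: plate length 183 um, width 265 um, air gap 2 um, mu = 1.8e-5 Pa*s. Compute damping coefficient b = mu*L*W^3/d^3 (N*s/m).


Step 1: Convert to SI.
L = 183e-6 m, W = 265e-6 m, d = 2e-6 m
Step 2: W^3 = (265e-6)^3 = 1.86e-11 m^3
Step 3: d^3 = (2e-6)^3 = 8.00e-18 m^3
Step 4: b = 1.8e-5 * 183e-6 * 1.86e-11 / 8.00e-18
b = 7.66e-03 N*s/m


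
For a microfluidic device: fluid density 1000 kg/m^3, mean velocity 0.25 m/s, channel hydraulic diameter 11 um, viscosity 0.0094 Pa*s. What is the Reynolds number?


Step 1: Convert Dh to meters: Dh = 11e-6 m
Step 2: Re = rho * v * Dh / mu
Re = 1000 * 0.25 * 11e-6 / 0.0094
Re = 0.293


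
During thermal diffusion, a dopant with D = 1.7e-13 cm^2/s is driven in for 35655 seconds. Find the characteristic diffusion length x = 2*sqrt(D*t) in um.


Step 1: Compute D*t = 1.7e-13 * 35655 = 6.06135e-09 cm^2
Step 2: sqrt(D*t) = 7.78547e-05 cm
Step 3: x = 2 * 7.78547e-05 cm = 1.557094e-04 cm
Step 4: Convert to um (1 cm = 1e4 um): x = 1.557 um


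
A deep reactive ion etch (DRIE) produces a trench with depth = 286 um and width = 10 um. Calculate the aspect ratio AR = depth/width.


Step 1: AR = depth / width
Step 2: AR = 286 / 10
AR = 28.6


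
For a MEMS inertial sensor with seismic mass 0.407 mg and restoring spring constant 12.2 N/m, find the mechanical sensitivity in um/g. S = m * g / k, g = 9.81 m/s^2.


Step 1: Convert mass: m = 0.407 mg = 4.07e-07 kg
Step 2: S = m * g / k = 4.07e-07 * 9.81 / 12.2
Step 3: S = 3.27e-07 m/g
Step 4: Convert to um/g: S = 0.327 um/g


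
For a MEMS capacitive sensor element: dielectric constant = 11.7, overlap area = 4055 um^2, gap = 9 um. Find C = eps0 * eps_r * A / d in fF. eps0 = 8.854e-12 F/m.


Step 1: Convert area to m^2: A = 4055e-12 m^2
Step 2: Convert gap to m: d = 9e-6 m
Step 3: C = eps0 * eps_r * A / d
C = 8.854e-12 * 11.7 * 4055e-12 / 9e-6
Step 4: Convert to fF (multiply by 1e15).
C = 46.67 fF


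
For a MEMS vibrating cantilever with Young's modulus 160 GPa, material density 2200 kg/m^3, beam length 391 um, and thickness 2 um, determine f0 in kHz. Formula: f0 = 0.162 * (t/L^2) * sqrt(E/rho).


Step 1: Convert units to SI.
t_SI = 2e-6 m, L_SI = 391e-6 m
Step 2: Calculate sqrt(E/rho).
sqrt(160e9 / 2200) = 8528.03 m/s
Step 3: Compute f0.
f0 = 0.162 * 2e-6 / (391e-6)^2 * 8528.03 = 18073.4 Hz = 18.07 kHz


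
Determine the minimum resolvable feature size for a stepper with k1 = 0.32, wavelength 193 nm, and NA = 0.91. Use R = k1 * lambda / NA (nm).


Step 1: Identify values: k1 = 0.32, lambda = 193 nm, NA = 0.91
Step 2: R = k1 * lambda / NA
R = 0.32 * 193 / 0.91
R = 67.9 nm


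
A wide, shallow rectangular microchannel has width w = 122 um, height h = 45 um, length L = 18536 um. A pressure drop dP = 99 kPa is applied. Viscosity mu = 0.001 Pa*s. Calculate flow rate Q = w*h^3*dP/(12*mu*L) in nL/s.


Step 1: Convert all dimensions to SI (meters).
w = 122e-6 m, h = 45e-6 m, L = 18536e-6 m, dP = 99e3 Pa
Step 2: Q = w * h^3 * dP / (12 * mu * L)
Q = 122e-6 * (45e-6)^3 * 99e3 / (12 * 0.001 * 18536e-6) = 4.9480639e-09 m^3/s
Step 3: Convert Q from m^3/s to nL/s (1 m^3 = 1e12 nL, so multiply by 1e12).
Q = 4948.064 nL/s


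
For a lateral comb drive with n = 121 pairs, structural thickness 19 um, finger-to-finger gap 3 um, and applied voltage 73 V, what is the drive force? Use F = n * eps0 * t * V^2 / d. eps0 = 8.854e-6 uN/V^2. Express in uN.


Step 1: Parameters: n=121, eps0=8.854e-6 uN/V^2, t=19 um, V=73 V, d=3 um
Step 2: V^2 = 5329
Step 3: F = 121 * 8.854e-6 * 19 * 5329 / 3
F = 36.158 uN


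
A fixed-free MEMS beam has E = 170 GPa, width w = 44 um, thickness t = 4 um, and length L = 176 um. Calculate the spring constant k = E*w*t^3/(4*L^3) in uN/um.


Step 1: Convert E to consistent units (1 GPa = 1000 uN/um^2).
E = 170 GPa = 170000 uN/um^2
Step 2: Compute t^3 = 4^3 = 64
Step 3: Compute L^3 = 176^3 = 5451776
Step 4: k = 170000 * 44 * 64 / (4 * 5451776)
k = 21.9525 uN/um


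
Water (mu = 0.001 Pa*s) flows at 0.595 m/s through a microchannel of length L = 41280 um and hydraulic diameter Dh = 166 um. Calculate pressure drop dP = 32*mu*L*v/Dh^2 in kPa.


Step 1: Convert to SI: L = 41280e-6 m, Dh = 166e-6 m
Step 2: dP = 32 * 0.001 * 41280e-6 * 0.595 / (166e-6)^2
Step 3: dP = 28522.69 Pa
Step 4: Convert to kPa: dP = 28.52 kPa


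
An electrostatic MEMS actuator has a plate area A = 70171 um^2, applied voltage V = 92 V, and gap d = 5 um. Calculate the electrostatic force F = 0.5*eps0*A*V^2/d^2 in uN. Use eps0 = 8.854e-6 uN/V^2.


Step 1: Identify parameters.
eps0 = 8.854e-6 uN/V^2, A = 70171 um^2, V = 92 V, d = 5 um
Step 2: Compute V^2 = 92^2 = 8464
Step 3: Compute d^2 = 5^2 = 25
Step 4: F = 0.5 * 8.854e-6 * 70171 * 8464 / 25
F = 105.173 uN


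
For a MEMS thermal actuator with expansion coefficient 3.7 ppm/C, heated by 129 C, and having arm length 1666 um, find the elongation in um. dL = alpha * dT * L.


Step 1: Convert CTE: alpha = 3.7 ppm/C = 3.7e-6 /C
Step 2: dL = 3.7e-6 * 129 * 1666
dL = 0.7952 um


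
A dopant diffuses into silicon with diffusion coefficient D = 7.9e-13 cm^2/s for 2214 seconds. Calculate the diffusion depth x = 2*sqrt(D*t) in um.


Step 1: Compute D*t = 7.9e-13 * 2214 = 1.74906e-09 cm^2
Step 2: sqrt(D*t) = 4.1822e-05 cm
Step 3: x = 2 * 4.1822e-05 cm = 8.3644e-05 cm
Step 4: Convert to um (1 cm = 1e4 um): x = 0.836 um


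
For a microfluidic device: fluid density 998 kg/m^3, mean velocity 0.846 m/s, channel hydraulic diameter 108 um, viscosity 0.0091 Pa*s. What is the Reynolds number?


Step 1: Convert Dh to meters: Dh = 108e-6 m
Step 2: Re = rho * v * Dh / mu
Re = 998 * 0.846 * 108e-6 / 0.0091
Re = 10.02


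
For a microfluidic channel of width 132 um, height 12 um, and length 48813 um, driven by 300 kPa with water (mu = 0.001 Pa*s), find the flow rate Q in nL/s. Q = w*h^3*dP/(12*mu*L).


Step 1: Convert all dimensions to SI (meters).
w = 132e-6 m, h = 12e-6 m, L = 48813e-6 m, dP = 300e3 Pa
Step 2: Q = w * h^3 * dP / (12 * mu * L)
Q = 132e-6 * (12e-6)^3 * 300e3 / (12 * 0.001 * 48813e-6) = 1.1682134e-10 m^3/s
Step 3: Convert Q from m^3/s to nL/s (1 m^3 = 1e12 nL, so multiply by 1e12).
Q = 116.821 nL/s


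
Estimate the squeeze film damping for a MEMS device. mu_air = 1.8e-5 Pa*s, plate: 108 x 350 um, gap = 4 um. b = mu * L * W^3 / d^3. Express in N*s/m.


Step 1: Convert to SI.
L = 108e-6 m, W = 350e-6 m, d = 4e-6 m
Step 2: W^3 = (350e-6)^3 = 4.29e-11 m^3
Step 3: d^3 = (4e-6)^3 = 6.40e-17 m^3
Step 4: b = 1.8e-5 * 108e-6 * 4.29e-11 / 6.40e-17
b = 1.30e-03 N*s/m


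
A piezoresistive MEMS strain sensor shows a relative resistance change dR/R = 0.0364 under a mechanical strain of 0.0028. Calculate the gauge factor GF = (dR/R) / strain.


Step 1: Identify values.
dR/R = 0.0364, strain = 0.0028
Step 2: GF = (dR/R) / strain = 0.0364 / 0.0028
GF = 13.0


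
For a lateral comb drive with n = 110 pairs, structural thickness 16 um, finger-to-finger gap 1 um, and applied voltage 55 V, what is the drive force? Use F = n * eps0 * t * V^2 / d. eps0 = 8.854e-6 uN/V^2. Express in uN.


Step 1: Parameters: n=110, eps0=8.854e-6 uN/V^2, t=16 um, V=55 V, d=1 um
Step 2: V^2 = 3025
Step 3: F = 110 * 8.854e-6 * 16 * 3025 / 1
F = 47.139 uN


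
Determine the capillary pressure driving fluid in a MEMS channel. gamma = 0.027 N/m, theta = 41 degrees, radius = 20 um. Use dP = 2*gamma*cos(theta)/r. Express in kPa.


Step 1: cos(41 deg) = 0.7547
Step 2: Convert r to m: r = 20e-6 m
Step 3: dP = 2 * 0.027 * 0.7547 / 20e-6 = 2037.7 Pa
Step 4: Convert Pa to kPa (divide by 1000).
dP = 2.04 kPa


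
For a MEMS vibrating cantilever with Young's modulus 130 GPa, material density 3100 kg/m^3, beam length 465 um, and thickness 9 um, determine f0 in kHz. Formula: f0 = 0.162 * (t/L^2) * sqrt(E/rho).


Step 1: Convert units to SI.
t_SI = 9e-6 m, L_SI = 465e-6 m
Step 2: Calculate sqrt(E/rho).
sqrt(130e9 / 3100) = 6475.76 m/s
Step 3: Compute f0.
f0 = 0.162 * 9e-6 / (465e-6)^2 * 6475.76 = 43665.9 Hz = 43.67 kHz


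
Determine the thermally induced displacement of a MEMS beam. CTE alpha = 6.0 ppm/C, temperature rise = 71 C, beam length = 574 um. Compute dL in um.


Step 1: Convert CTE: alpha = 6.0 ppm/C = 6.0e-6 /C
Step 2: dL = 6.0e-6 * 71 * 574
dL = 0.2445 um


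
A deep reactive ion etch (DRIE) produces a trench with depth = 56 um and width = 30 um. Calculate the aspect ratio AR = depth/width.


Step 1: AR = depth / width
Step 2: AR = 56 / 30
AR = 1.9


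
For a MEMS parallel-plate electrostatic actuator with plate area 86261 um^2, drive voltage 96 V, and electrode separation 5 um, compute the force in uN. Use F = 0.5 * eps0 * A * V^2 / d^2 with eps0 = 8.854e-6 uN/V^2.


Step 1: Identify parameters.
eps0 = 8.854e-6 uN/V^2, A = 86261 um^2, V = 96 V, d = 5 um
Step 2: Compute V^2 = 96^2 = 9216
Step 3: Compute d^2 = 5^2 = 25
Step 4: F = 0.5 * 8.854e-6 * 86261 * 9216 / 25
F = 140.775 uN


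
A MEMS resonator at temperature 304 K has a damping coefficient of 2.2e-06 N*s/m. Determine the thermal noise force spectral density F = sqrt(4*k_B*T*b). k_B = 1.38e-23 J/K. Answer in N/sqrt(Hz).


Step 1: Compute 4 * k_B * T * b
= 4 * 1.38e-23 * 304 * 2.2e-06
= 3.6918e-26 N^2/Hz
Step 2: F_noise = sqrt(3.6918e-26)
F_noise = 1.92e-13 N/sqrt(Hz)


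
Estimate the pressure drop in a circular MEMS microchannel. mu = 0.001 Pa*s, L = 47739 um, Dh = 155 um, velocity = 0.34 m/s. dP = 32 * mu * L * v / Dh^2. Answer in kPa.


Step 1: Convert to SI: L = 47739e-6 m, Dh = 155e-6 m
Step 2: dP = 32 * 0.001 * 47739e-6 * 0.34 / (155e-6)^2
Step 3: dP = 21619.16 Pa
Step 4: Convert to kPa: dP = 21.62 kPa


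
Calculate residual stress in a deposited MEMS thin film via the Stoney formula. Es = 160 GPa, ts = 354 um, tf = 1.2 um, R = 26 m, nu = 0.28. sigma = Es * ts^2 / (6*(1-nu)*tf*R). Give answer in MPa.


Step 1: Compute numerator: Es * ts^2 = 160 * 354^2 = 20050560 (GPa*um^2)
Step 2: Compute denominator (R in um): 6*(1-nu)*tf*R = 6*0.72*1.2*26e6 = 134784000.0 (um^2)
Step 3: sigma (GPa) = 20050560 / 134784000.0 = 1.48761e-01 GPa
Step 4: Convert to MPa (x1000): sigma = 148.8 MPa
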